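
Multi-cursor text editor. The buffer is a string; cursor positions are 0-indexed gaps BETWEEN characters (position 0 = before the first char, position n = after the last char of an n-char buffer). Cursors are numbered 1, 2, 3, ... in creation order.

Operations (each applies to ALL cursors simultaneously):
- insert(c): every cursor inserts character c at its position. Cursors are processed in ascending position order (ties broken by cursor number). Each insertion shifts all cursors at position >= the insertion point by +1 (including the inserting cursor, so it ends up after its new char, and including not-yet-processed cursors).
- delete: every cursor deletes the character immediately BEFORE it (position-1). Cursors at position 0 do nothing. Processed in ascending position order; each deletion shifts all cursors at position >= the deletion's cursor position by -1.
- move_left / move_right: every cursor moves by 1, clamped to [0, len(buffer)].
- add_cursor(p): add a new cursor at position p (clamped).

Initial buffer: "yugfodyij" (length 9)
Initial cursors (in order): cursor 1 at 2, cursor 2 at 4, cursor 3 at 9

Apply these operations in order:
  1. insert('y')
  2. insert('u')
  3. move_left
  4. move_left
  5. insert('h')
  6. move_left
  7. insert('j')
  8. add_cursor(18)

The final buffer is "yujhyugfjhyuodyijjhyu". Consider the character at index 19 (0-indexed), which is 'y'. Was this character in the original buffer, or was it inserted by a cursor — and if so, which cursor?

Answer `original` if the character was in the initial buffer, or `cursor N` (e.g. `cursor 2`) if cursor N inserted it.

Answer: cursor 3

Derivation:
After op 1 (insert('y')): buffer="yuygfyodyijy" (len 12), cursors c1@3 c2@6 c3@12, authorship ..1..2.....3
After op 2 (insert('u')): buffer="yuyugfyuodyijyu" (len 15), cursors c1@4 c2@8 c3@15, authorship ..11..22.....33
After op 3 (move_left): buffer="yuyugfyuodyijyu" (len 15), cursors c1@3 c2@7 c3@14, authorship ..11..22.....33
After op 4 (move_left): buffer="yuyugfyuodyijyu" (len 15), cursors c1@2 c2@6 c3@13, authorship ..11..22.....33
After op 5 (insert('h')): buffer="yuhyugfhyuodyijhyu" (len 18), cursors c1@3 c2@8 c3@16, authorship ..111..222.....333
After op 6 (move_left): buffer="yuhyugfhyuodyijhyu" (len 18), cursors c1@2 c2@7 c3@15, authorship ..111..222.....333
After op 7 (insert('j')): buffer="yujhyugfjhyuodyijjhyu" (len 21), cursors c1@3 c2@9 c3@18, authorship ..1111..2222.....3333
After op 8 (add_cursor(18)): buffer="yujhyugfjhyuodyijjhyu" (len 21), cursors c1@3 c2@9 c3@18 c4@18, authorship ..1111..2222.....3333
Authorship (.=original, N=cursor N): . . 1 1 1 1 . . 2 2 2 2 . . . . . 3 3 3 3
Index 19: author = 3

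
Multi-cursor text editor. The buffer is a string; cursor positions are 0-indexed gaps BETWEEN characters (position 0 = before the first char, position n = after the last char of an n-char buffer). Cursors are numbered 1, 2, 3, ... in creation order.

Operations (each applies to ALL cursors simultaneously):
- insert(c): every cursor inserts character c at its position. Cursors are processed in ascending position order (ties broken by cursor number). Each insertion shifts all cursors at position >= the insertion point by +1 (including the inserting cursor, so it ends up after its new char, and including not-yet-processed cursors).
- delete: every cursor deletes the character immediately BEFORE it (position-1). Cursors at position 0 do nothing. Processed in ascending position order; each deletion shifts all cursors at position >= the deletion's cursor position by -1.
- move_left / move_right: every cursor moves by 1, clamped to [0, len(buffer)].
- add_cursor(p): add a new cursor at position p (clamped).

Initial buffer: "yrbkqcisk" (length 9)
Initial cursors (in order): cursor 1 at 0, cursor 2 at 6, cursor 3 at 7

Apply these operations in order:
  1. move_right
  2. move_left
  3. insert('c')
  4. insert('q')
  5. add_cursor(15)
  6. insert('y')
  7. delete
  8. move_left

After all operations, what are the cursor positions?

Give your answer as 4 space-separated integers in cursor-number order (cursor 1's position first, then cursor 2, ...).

Answer: 1 9 12 14

Derivation:
After op 1 (move_right): buffer="yrbkqcisk" (len 9), cursors c1@1 c2@7 c3@8, authorship .........
After op 2 (move_left): buffer="yrbkqcisk" (len 9), cursors c1@0 c2@6 c3@7, authorship .........
After op 3 (insert('c')): buffer="cyrbkqccicsk" (len 12), cursors c1@1 c2@8 c3@10, authorship 1......2.3..
After op 4 (insert('q')): buffer="cqyrbkqccqicqsk" (len 15), cursors c1@2 c2@10 c3@13, authorship 11......22.33..
After op 5 (add_cursor(15)): buffer="cqyrbkqccqicqsk" (len 15), cursors c1@2 c2@10 c3@13 c4@15, authorship 11......22.33..
After op 6 (insert('y')): buffer="cqyyrbkqccqyicqysky" (len 19), cursors c1@3 c2@12 c3@16 c4@19, authorship 111......222.333..4
After op 7 (delete): buffer="cqyrbkqccqicqsk" (len 15), cursors c1@2 c2@10 c3@13 c4@15, authorship 11......22.33..
After op 8 (move_left): buffer="cqyrbkqccqicqsk" (len 15), cursors c1@1 c2@9 c3@12 c4@14, authorship 11......22.33..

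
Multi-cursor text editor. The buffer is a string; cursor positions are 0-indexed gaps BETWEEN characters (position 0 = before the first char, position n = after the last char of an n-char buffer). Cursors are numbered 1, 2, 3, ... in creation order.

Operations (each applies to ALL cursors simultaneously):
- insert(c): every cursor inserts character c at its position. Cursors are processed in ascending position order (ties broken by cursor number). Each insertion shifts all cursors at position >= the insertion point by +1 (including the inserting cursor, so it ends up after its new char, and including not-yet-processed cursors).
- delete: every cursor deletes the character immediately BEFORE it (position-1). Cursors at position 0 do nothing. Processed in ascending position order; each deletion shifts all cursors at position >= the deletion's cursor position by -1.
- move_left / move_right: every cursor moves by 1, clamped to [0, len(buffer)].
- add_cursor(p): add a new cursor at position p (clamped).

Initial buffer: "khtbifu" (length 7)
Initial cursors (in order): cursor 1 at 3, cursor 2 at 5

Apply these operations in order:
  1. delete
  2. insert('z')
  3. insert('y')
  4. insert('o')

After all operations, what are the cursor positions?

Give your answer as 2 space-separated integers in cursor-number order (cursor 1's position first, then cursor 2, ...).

Answer: 5 9

Derivation:
After op 1 (delete): buffer="khbfu" (len 5), cursors c1@2 c2@3, authorship .....
After op 2 (insert('z')): buffer="khzbzfu" (len 7), cursors c1@3 c2@5, authorship ..1.2..
After op 3 (insert('y')): buffer="khzybzyfu" (len 9), cursors c1@4 c2@7, authorship ..11.22..
After op 4 (insert('o')): buffer="khzyobzyofu" (len 11), cursors c1@5 c2@9, authorship ..111.222..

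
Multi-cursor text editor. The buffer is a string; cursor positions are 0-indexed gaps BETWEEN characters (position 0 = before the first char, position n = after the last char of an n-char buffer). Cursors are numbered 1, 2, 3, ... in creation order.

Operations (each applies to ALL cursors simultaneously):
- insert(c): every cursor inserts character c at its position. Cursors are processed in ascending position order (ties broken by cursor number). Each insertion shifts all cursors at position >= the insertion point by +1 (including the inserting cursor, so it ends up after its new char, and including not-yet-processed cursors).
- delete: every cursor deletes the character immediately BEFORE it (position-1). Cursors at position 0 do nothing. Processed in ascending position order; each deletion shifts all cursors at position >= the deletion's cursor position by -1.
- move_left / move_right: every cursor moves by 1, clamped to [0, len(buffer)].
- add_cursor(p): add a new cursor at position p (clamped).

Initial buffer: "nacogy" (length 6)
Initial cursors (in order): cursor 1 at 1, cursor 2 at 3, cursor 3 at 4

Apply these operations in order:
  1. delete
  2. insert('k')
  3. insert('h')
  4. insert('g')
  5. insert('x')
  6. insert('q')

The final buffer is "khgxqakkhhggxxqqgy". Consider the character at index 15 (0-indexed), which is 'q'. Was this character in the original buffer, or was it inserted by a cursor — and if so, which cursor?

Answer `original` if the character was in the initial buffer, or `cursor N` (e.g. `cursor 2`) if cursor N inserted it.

After op 1 (delete): buffer="agy" (len 3), cursors c1@0 c2@1 c3@1, authorship ...
After op 2 (insert('k')): buffer="kakkgy" (len 6), cursors c1@1 c2@4 c3@4, authorship 1.23..
After op 3 (insert('h')): buffer="khakkhhgy" (len 9), cursors c1@2 c2@7 c3@7, authorship 11.2323..
After op 4 (insert('g')): buffer="khgakkhhgggy" (len 12), cursors c1@3 c2@10 c3@10, authorship 111.232323..
After op 5 (insert('x')): buffer="khgxakkhhggxxgy" (len 15), cursors c1@4 c2@13 c3@13, authorship 1111.23232323..
After op 6 (insert('q')): buffer="khgxqakkhhggxxqqgy" (len 18), cursors c1@5 c2@16 c3@16, authorship 11111.2323232323..
Authorship (.=original, N=cursor N): 1 1 1 1 1 . 2 3 2 3 2 3 2 3 2 3 . .
Index 15: author = 3

Answer: cursor 3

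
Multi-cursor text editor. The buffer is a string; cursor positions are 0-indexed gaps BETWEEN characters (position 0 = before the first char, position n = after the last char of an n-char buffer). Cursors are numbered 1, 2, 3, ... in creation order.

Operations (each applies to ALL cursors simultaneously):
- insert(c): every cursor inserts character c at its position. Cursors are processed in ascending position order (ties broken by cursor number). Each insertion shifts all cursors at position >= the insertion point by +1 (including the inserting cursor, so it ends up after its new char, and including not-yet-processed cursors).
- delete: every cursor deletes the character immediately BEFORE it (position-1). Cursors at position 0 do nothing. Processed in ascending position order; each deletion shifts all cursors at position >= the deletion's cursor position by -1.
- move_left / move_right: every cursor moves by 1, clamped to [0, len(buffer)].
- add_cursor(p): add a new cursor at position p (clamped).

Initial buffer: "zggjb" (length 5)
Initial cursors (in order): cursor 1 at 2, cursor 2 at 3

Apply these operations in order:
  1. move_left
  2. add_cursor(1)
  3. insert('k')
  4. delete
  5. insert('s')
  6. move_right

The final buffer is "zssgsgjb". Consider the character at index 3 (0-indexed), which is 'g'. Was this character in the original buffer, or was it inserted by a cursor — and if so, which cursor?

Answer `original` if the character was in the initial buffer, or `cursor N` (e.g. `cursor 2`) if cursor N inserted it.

After op 1 (move_left): buffer="zggjb" (len 5), cursors c1@1 c2@2, authorship .....
After op 2 (add_cursor(1)): buffer="zggjb" (len 5), cursors c1@1 c3@1 c2@2, authorship .....
After op 3 (insert('k')): buffer="zkkgkgjb" (len 8), cursors c1@3 c3@3 c2@5, authorship .13.2...
After op 4 (delete): buffer="zggjb" (len 5), cursors c1@1 c3@1 c2@2, authorship .....
After op 5 (insert('s')): buffer="zssgsgjb" (len 8), cursors c1@3 c3@3 c2@5, authorship .13.2...
After op 6 (move_right): buffer="zssgsgjb" (len 8), cursors c1@4 c3@4 c2@6, authorship .13.2...
Authorship (.=original, N=cursor N): . 1 3 . 2 . . .
Index 3: author = original

Answer: original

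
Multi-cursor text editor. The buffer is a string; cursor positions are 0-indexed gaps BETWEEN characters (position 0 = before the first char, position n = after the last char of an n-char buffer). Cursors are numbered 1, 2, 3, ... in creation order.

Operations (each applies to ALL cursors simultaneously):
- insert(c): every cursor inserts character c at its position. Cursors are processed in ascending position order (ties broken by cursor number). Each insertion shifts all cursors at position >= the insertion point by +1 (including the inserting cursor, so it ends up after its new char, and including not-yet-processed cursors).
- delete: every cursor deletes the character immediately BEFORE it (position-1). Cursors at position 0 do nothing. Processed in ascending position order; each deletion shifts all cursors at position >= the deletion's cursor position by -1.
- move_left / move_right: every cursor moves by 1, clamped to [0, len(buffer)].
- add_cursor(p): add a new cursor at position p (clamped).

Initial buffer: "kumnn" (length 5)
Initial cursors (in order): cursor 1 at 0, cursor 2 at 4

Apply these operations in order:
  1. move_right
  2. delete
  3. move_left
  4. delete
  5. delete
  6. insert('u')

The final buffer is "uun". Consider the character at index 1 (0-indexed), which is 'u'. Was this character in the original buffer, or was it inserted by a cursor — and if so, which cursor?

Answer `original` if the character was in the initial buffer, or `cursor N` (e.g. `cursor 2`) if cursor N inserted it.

After op 1 (move_right): buffer="kumnn" (len 5), cursors c1@1 c2@5, authorship .....
After op 2 (delete): buffer="umn" (len 3), cursors c1@0 c2@3, authorship ...
After op 3 (move_left): buffer="umn" (len 3), cursors c1@0 c2@2, authorship ...
After op 4 (delete): buffer="un" (len 2), cursors c1@0 c2@1, authorship ..
After op 5 (delete): buffer="n" (len 1), cursors c1@0 c2@0, authorship .
After op 6 (insert('u')): buffer="uun" (len 3), cursors c1@2 c2@2, authorship 12.
Authorship (.=original, N=cursor N): 1 2 .
Index 1: author = 2

Answer: cursor 2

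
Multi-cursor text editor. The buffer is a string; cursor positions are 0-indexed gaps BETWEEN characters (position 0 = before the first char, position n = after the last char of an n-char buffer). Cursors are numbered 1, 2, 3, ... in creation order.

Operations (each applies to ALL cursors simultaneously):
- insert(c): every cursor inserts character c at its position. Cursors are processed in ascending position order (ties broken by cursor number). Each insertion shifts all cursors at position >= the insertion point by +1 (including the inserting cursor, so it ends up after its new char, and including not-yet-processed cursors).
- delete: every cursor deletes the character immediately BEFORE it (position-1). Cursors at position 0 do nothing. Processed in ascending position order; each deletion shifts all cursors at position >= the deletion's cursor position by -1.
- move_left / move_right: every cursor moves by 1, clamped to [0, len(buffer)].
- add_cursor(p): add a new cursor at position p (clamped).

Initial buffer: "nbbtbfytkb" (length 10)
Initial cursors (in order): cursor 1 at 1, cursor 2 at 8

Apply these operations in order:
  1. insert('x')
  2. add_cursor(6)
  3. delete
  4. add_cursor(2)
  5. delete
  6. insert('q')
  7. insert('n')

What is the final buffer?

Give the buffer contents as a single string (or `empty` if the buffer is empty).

Answer: qqnnbqnfyqnkb

Derivation:
After op 1 (insert('x')): buffer="nxbbtbfytxkb" (len 12), cursors c1@2 c2@10, authorship .1.......2..
After op 2 (add_cursor(6)): buffer="nxbbtbfytxkb" (len 12), cursors c1@2 c3@6 c2@10, authorship .1.......2..
After op 3 (delete): buffer="nbbtfytkb" (len 9), cursors c1@1 c3@4 c2@7, authorship .........
After op 4 (add_cursor(2)): buffer="nbbtfytkb" (len 9), cursors c1@1 c4@2 c3@4 c2@7, authorship .........
After op 5 (delete): buffer="bfykb" (len 5), cursors c1@0 c4@0 c3@1 c2@3, authorship .....
After op 6 (insert('q')): buffer="qqbqfyqkb" (len 9), cursors c1@2 c4@2 c3@4 c2@7, authorship 14.3..2..
After op 7 (insert('n')): buffer="qqnnbqnfyqnkb" (len 13), cursors c1@4 c4@4 c3@7 c2@11, authorship 1414.33..22..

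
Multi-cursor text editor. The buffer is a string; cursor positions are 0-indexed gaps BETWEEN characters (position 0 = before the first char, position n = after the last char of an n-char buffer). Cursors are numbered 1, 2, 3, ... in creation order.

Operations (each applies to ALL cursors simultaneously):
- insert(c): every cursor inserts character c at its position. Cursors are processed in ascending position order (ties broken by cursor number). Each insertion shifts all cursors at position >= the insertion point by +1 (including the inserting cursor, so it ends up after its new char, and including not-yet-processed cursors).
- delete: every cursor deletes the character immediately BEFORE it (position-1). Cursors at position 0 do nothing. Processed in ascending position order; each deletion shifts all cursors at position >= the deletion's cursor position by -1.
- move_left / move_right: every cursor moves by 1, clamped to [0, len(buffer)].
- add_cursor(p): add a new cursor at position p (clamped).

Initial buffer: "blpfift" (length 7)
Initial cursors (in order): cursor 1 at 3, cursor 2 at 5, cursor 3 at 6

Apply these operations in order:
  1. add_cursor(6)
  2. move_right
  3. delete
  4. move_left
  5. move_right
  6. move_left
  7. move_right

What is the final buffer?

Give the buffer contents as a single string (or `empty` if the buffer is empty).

Answer: blp

Derivation:
After op 1 (add_cursor(6)): buffer="blpfift" (len 7), cursors c1@3 c2@5 c3@6 c4@6, authorship .......
After op 2 (move_right): buffer="blpfift" (len 7), cursors c1@4 c2@6 c3@7 c4@7, authorship .......
After op 3 (delete): buffer="blp" (len 3), cursors c1@3 c2@3 c3@3 c4@3, authorship ...
After op 4 (move_left): buffer="blp" (len 3), cursors c1@2 c2@2 c3@2 c4@2, authorship ...
After op 5 (move_right): buffer="blp" (len 3), cursors c1@3 c2@3 c3@3 c4@3, authorship ...
After op 6 (move_left): buffer="blp" (len 3), cursors c1@2 c2@2 c3@2 c4@2, authorship ...
After op 7 (move_right): buffer="blp" (len 3), cursors c1@3 c2@3 c3@3 c4@3, authorship ...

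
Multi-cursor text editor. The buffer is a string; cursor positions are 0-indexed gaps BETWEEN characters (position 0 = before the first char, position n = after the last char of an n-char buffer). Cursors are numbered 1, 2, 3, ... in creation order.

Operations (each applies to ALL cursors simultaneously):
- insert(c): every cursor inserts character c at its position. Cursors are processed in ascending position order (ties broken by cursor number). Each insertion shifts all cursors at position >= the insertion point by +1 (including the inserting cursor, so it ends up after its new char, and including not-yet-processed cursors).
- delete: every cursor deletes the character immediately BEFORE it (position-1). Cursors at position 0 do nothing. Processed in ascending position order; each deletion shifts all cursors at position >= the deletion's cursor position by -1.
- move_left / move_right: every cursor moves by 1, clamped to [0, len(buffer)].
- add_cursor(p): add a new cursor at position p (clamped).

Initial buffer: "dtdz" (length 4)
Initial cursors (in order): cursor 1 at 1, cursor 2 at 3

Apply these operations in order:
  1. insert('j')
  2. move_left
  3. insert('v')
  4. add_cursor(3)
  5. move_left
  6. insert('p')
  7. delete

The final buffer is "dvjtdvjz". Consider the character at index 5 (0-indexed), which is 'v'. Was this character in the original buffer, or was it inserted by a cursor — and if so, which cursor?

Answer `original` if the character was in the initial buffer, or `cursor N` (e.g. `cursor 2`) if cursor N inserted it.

Answer: cursor 2

Derivation:
After op 1 (insert('j')): buffer="djtdjz" (len 6), cursors c1@2 c2@5, authorship .1..2.
After op 2 (move_left): buffer="djtdjz" (len 6), cursors c1@1 c2@4, authorship .1..2.
After op 3 (insert('v')): buffer="dvjtdvjz" (len 8), cursors c1@2 c2@6, authorship .11..22.
After op 4 (add_cursor(3)): buffer="dvjtdvjz" (len 8), cursors c1@2 c3@3 c2@6, authorship .11..22.
After op 5 (move_left): buffer="dvjtdvjz" (len 8), cursors c1@1 c3@2 c2@5, authorship .11..22.
After op 6 (insert('p')): buffer="dpvpjtdpvjz" (len 11), cursors c1@2 c3@4 c2@8, authorship .1131..222.
After op 7 (delete): buffer="dvjtdvjz" (len 8), cursors c1@1 c3@2 c2@5, authorship .11..22.
Authorship (.=original, N=cursor N): . 1 1 . . 2 2 .
Index 5: author = 2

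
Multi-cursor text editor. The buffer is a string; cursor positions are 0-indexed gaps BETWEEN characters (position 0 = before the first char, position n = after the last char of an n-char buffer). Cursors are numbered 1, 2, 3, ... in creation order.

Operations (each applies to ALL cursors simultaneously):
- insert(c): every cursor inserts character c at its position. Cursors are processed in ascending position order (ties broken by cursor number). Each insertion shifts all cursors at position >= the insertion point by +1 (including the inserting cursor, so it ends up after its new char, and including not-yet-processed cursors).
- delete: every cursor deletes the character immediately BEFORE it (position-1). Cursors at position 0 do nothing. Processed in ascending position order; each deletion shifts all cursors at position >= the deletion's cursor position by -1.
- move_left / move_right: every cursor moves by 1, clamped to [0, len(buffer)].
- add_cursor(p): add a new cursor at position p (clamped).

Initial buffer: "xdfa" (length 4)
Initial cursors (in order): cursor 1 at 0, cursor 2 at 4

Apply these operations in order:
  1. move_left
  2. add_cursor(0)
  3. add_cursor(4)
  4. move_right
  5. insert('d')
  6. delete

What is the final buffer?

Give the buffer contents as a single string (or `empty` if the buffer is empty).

Answer: xdfa

Derivation:
After op 1 (move_left): buffer="xdfa" (len 4), cursors c1@0 c2@3, authorship ....
After op 2 (add_cursor(0)): buffer="xdfa" (len 4), cursors c1@0 c3@0 c2@3, authorship ....
After op 3 (add_cursor(4)): buffer="xdfa" (len 4), cursors c1@0 c3@0 c2@3 c4@4, authorship ....
After op 4 (move_right): buffer="xdfa" (len 4), cursors c1@1 c3@1 c2@4 c4@4, authorship ....
After op 5 (insert('d')): buffer="xdddfadd" (len 8), cursors c1@3 c3@3 c2@8 c4@8, authorship .13...24
After op 6 (delete): buffer="xdfa" (len 4), cursors c1@1 c3@1 c2@4 c4@4, authorship ....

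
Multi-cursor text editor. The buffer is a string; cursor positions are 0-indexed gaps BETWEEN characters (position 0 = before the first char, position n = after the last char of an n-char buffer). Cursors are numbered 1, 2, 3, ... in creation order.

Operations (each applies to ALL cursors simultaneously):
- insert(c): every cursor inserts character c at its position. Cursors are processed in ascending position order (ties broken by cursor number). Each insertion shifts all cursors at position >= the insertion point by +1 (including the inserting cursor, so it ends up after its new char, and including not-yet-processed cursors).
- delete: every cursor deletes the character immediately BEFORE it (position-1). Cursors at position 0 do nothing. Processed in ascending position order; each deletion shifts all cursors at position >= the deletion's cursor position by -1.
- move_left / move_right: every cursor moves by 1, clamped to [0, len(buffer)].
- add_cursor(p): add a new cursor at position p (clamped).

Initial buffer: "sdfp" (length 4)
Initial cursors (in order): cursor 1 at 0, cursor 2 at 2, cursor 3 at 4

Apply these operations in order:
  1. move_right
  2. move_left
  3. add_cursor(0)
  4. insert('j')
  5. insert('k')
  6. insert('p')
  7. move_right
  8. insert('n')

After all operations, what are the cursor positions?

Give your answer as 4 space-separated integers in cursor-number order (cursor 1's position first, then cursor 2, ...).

After op 1 (move_right): buffer="sdfp" (len 4), cursors c1@1 c2@3 c3@4, authorship ....
After op 2 (move_left): buffer="sdfp" (len 4), cursors c1@0 c2@2 c3@3, authorship ....
After op 3 (add_cursor(0)): buffer="sdfp" (len 4), cursors c1@0 c4@0 c2@2 c3@3, authorship ....
After op 4 (insert('j')): buffer="jjsdjfjp" (len 8), cursors c1@2 c4@2 c2@5 c3@7, authorship 14..2.3.
After op 5 (insert('k')): buffer="jjkksdjkfjkp" (len 12), cursors c1@4 c4@4 c2@8 c3@11, authorship 1414..22.33.
After op 6 (insert('p')): buffer="jjkkppsdjkpfjkpp" (len 16), cursors c1@6 c4@6 c2@11 c3@15, authorship 141414..222.333.
After op 7 (move_right): buffer="jjkkppsdjkpfjkpp" (len 16), cursors c1@7 c4@7 c2@12 c3@16, authorship 141414..222.333.
After op 8 (insert('n')): buffer="jjkkppsnndjkpfnjkppn" (len 20), cursors c1@9 c4@9 c2@15 c3@20, authorship 141414.14.222.2333.3

Answer: 9 15 20 9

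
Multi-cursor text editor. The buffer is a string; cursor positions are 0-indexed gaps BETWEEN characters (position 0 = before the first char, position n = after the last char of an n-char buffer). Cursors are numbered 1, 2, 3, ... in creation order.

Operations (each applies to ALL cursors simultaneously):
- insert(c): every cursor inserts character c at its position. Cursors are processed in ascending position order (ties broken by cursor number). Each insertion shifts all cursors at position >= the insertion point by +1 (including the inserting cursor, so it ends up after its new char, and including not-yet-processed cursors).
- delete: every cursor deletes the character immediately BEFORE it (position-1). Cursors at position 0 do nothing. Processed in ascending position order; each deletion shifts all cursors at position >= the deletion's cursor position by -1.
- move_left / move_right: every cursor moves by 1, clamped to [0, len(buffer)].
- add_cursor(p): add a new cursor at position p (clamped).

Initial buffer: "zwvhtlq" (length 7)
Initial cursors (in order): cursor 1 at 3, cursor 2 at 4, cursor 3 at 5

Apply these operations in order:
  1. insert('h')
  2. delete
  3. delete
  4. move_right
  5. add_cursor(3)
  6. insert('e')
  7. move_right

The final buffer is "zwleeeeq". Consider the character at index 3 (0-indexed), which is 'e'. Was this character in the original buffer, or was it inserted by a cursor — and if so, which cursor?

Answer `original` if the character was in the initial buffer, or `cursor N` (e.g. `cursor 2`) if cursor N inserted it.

After op 1 (insert('h')): buffer="zwvhhhthlq" (len 10), cursors c1@4 c2@6 c3@8, authorship ...1.2.3..
After op 2 (delete): buffer="zwvhtlq" (len 7), cursors c1@3 c2@4 c3@5, authorship .......
After op 3 (delete): buffer="zwlq" (len 4), cursors c1@2 c2@2 c3@2, authorship ....
After op 4 (move_right): buffer="zwlq" (len 4), cursors c1@3 c2@3 c3@3, authorship ....
After op 5 (add_cursor(3)): buffer="zwlq" (len 4), cursors c1@3 c2@3 c3@3 c4@3, authorship ....
After op 6 (insert('e')): buffer="zwleeeeq" (len 8), cursors c1@7 c2@7 c3@7 c4@7, authorship ...1234.
After op 7 (move_right): buffer="zwleeeeq" (len 8), cursors c1@8 c2@8 c3@8 c4@8, authorship ...1234.
Authorship (.=original, N=cursor N): . . . 1 2 3 4 .
Index 3: author = 1

Answer: cursor 1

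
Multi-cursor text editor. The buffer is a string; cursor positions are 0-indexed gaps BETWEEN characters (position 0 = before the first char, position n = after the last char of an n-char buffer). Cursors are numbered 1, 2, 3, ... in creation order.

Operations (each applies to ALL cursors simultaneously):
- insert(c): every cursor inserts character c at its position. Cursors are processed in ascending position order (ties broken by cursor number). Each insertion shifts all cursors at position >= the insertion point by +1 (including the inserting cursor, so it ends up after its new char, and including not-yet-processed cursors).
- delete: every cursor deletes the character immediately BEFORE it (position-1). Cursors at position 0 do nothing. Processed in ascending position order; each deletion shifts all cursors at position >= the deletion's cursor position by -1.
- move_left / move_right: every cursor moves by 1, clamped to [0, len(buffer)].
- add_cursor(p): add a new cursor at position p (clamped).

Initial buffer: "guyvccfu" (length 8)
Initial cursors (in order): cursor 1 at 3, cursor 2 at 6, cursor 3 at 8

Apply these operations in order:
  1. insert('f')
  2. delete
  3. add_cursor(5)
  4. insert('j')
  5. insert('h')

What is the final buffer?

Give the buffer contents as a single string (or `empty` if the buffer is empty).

Answer: guyjhvcjhcjhfujh

Derivation:
After op 1 (insert('f')): buffer="guyfvccffuf" (len 11), cursors c1@4 c2@8 c3@11, authorship ...1...2..3
After op 2 (delete): buffer="guyvccfu" (len 8), cursors c1@3 c2@6 c3@8, authorship ........
After op 3 (add_cursor(5)): buffer="guyvccfu" (len 8), cursors c1@3 c4@5 c2@6 c3@8, authorship ........
After op 4 (insert('j')): buffer="guyjvcjcjfuj" (len 12), cursors c1@4 c4@7 c2@9 c3@12, authorship ...1..4.2..3
After op 5 (insert('h')): buffer="guyjhvcjhcjhfujh" (len 16), cursors c1@5 c4@9 c2@12 c3@16, authorship ...11..44.22..33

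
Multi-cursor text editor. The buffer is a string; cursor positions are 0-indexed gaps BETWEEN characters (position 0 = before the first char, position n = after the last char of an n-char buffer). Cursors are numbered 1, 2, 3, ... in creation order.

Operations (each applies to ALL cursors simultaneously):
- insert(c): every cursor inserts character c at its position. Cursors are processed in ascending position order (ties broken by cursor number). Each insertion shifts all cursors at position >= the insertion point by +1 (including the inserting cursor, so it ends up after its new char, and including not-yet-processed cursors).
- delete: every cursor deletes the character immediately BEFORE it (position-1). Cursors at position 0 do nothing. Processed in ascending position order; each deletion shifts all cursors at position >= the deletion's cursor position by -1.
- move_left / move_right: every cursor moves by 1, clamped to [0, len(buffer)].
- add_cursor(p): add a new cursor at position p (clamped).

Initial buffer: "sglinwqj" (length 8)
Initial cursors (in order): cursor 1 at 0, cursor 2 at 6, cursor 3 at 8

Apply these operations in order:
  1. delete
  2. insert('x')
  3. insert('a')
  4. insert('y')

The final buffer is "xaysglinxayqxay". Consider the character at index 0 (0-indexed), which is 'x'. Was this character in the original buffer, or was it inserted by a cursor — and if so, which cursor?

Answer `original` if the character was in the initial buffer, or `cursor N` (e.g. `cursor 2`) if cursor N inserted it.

Answer: cursor 1

Derivation:
After op 1 (delete): buffer="sglinq" (len 6), cursors c1@0 c2@5 c3@6, authorship ......
After op 2 (insert('x')): buffer="xsglinxqx" (len 9), cursors c1@1 c2@7 c3@9, authorship 1.....2.3
After op 3 (insert('a')): buffer="xasglinxaqxa" (len 12), cursors c1@2 c2@9 c3@12, authorship 11.....22.33
After op 4 (insert('y')): buffer="xaysglinxayqxay" (len 15), cursors c1@3 c2@11 c3@15, authorship 111.....222.333
Authorship (.=original, N=cursor N): 1 1 1 . . . . . 2 2 2 . 3 3 3
Index 0: author = 1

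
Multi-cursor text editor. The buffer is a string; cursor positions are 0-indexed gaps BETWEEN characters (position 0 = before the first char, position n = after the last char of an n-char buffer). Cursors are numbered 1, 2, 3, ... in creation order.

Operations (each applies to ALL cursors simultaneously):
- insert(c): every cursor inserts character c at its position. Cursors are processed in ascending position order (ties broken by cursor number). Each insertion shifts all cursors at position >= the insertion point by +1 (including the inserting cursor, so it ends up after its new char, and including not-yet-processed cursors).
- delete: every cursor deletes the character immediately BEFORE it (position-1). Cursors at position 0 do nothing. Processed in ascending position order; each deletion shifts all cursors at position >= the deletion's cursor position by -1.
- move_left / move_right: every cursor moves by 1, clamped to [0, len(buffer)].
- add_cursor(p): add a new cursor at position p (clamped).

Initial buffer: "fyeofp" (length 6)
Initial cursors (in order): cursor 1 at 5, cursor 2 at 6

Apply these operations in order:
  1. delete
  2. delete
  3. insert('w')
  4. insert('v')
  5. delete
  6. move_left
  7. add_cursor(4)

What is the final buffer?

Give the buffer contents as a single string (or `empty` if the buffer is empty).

Answer: fyww

Derivation:
After op 1 (delete): buffer="fyeo" (len 4), cursors c1@4 c2@4, authorship ....
After op 2 (delete): buffer="fy" (len 2), cursors c1@2 c2@2, authorship ..
After op 3 (insert('w')): buffer="fyww" (len 4), cursors c1@4 c2@4, authorship ..12
After op 4 (insert('v')): buffer="fywwvv" (len 6), cursors c1@6 c2@6, authorship ..1212
After op 5 (delete): buffer="fyww" (len 4), cursors c1@4 c2@4, authorship ..12
After op 6 (move_left): buffer="fyww" (len 4), cursors c1@3 c2@3, authorship ..12
After op 7 (add_cursor(4)): buffer="fyww" (len 4), cursors c1@3 c2@3 c3@4, authorship ..12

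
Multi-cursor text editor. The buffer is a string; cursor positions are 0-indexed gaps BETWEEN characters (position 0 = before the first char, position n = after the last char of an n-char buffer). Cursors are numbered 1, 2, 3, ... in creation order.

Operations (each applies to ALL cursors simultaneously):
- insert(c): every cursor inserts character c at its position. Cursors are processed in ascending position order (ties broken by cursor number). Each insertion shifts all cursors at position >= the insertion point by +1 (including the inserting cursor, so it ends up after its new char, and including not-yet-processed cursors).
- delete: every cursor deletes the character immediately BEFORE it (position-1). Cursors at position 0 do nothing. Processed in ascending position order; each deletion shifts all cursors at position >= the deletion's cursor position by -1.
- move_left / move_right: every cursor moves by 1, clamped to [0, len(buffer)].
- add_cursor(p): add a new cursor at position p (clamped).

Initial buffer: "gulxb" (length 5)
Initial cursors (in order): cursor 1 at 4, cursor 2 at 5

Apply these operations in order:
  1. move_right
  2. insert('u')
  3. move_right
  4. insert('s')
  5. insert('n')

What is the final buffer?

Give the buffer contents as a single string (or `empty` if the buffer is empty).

After op 1 (move_right): buffer="gulxb" (len 5), cursors c1@5 c2@5, authorship .....
After op 2 (insert('u')): buffer="gulxbuu" (len 7), cursors c1@7 c2@7, authorship .....12
After op 3 (move_right): buffer="gulxbuu" (len 7), cursors c1@7 c2@7, authorship .....12
After op 4 (insert('s')): buffer="gulxbuuss" (len 9), cursors c1@9 c2@9, authorship .....1212
After op 5 (insert('n')): buffer="gulxbuussnn" (len 11), cursors c1@11 c2@11, authorship .....121212

Answer: gulxbuussnn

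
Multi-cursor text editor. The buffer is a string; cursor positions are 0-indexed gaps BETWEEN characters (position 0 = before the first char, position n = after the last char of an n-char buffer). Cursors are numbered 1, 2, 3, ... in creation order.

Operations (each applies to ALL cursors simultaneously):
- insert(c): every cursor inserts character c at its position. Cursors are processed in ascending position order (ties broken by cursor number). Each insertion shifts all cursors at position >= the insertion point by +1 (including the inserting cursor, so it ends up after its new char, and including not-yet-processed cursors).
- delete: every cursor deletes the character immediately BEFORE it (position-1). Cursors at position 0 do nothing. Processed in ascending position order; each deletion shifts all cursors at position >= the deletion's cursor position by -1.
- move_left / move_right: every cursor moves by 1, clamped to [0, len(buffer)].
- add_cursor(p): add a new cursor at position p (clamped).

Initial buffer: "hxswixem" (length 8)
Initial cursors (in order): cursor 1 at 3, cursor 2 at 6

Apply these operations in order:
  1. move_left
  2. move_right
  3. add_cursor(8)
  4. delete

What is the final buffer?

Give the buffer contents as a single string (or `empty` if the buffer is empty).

After op 1 (move_left): buffer="hxswixem" (len 8), cursors c1@2 c2@5, authorship ........
After op 2 (move_right): buffer="hxswixem" (len 8), cursors c1@3 c2@6, authorship ........
After op 3 (add_cursor(8)): buffer="hxswixem" (len 8), cursors c1@3 c2@6 c3@8, authorship ........
After op 4 (delete): buffer="hxwie" (len 5), cursors c1@2 c2@4 c3@5, authorship .....

Answer: hxwie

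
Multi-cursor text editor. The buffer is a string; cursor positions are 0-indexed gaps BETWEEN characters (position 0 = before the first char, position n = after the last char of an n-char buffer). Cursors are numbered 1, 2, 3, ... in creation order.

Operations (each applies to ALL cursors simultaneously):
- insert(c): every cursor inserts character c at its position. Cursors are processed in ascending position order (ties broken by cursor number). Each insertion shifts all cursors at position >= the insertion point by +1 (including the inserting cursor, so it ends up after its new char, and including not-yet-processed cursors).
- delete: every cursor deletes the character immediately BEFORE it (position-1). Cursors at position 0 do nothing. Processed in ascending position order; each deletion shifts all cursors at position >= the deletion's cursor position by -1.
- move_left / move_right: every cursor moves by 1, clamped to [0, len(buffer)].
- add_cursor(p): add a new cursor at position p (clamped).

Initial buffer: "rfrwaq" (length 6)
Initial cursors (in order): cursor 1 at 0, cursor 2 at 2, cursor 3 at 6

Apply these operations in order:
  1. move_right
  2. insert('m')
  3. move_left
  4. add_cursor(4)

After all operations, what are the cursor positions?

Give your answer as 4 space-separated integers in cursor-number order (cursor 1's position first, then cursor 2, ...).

Answer: 1 4 8 4

Derivation:
After op 1 (move_right): buffer="rfrwaq" (len 6), cursors c1@1 c2@3 c3@6, authorship ......
After op 2 (insert('m')): buffer="rmfrmwaqm" (len 9), cursors c1@2 c2@5 c3@9, authorship .1..2...3
After op 3 (move_left): buffer="rmfrmwaqm" (len 9), cursors c1@1 c2@4 c3@8, authorship .1..2...3
After op 4 (add_cursor(4)): buffer="rmfrmwaqm" (len 9), cursors c1@1 c2@4 c4@4 c3@8, authorship .1..2...3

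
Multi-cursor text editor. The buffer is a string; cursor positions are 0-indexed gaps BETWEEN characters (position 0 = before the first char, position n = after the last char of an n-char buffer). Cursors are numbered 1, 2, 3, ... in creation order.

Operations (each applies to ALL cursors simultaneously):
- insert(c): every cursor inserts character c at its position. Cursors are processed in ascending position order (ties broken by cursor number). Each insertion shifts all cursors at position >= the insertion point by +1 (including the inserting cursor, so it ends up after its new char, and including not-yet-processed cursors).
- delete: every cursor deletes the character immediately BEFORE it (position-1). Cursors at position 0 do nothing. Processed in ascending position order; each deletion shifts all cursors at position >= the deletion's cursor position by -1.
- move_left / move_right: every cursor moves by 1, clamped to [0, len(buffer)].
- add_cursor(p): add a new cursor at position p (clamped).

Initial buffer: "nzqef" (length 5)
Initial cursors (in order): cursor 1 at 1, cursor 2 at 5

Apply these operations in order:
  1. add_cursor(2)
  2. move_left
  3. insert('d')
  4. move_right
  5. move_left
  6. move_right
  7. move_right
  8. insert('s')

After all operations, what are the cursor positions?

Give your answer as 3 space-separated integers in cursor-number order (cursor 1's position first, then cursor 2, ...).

After op 1 (add_cursor(2)): buffer="nzqef" (len 5), cursors c1@1 c3@2 c2@5, authorship .....
After op 2 (move_left): buffer="nzqef" (len 5), cursors c1@0 c3@1 c2@4, authorship .....
After op 3 (insert('d')): buffer="dndzqedf" (len 8), cursors c1@1 c3@3 c2@7, authorship 1.3...2.
After op 4 (move_right): buffer="dndzqedf" (len 8), cursors c1@2 c3@4 c2@8, authorship 1.3...2.
After op 5 (move_left): buffer="dndzqedf" (len 8), cursors c1@1 c3@3 c2@7, authorship 1.3...2.
After op 6 (move_right): buffer="dndzqedf" (len 8), cursors c1@2 c3@4 c2@8, authorship 1.3...2.
After op 7 (move_right): buffer="dndzqedf" (len 8), cursors c1@3 c3@5 c2@8, authorship 1.3...2.
After op 8 (insert('s')): buffer="dndszqsedfs" (len 11), cursors c1@4 c3@7 c2@11, authorship 1.31..3.2.2

Answer: 4 11 7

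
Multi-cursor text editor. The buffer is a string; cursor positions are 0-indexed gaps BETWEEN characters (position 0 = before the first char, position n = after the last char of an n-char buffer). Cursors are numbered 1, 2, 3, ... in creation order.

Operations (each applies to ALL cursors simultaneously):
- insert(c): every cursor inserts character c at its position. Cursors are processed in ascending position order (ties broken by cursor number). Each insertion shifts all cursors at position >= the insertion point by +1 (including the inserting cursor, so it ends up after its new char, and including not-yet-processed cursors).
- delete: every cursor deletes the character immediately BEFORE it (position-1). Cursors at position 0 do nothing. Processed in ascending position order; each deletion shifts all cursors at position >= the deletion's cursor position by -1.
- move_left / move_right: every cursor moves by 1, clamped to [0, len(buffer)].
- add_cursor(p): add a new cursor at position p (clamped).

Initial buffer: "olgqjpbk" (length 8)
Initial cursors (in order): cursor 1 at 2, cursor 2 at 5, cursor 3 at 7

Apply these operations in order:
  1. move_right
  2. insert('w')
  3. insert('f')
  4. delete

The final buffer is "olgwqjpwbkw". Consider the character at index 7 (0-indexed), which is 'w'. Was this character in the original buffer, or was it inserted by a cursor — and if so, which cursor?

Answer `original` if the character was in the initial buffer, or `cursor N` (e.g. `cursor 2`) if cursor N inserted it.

After op 1 (move_right): buffer="olgqjpbk" (len 8), cursors c1@3 c2@6 c3@8, authorship ........
After op 2 (insert('w')): buffer="olgwqjpwbkw" (len 11), cursors c1@4 c2@8 c3@11, authorship ...1...2..3
After op 3 (insert('f')): buffer="olgwfqjpwfbkwf" (len 14), cursors c1@5 c2@10 c3@14, authorship ...11...22..33
After op 4 (delete): buffer="olgwqjpwbkw" (len 11), cursors c1@4 c2@8 c3@11, authorship ...1...2..3
Authorship (.=original, N=cursor N): . . . 1 . . . 2 . . 3
Index 7: author = 2

Answer: cursor 2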